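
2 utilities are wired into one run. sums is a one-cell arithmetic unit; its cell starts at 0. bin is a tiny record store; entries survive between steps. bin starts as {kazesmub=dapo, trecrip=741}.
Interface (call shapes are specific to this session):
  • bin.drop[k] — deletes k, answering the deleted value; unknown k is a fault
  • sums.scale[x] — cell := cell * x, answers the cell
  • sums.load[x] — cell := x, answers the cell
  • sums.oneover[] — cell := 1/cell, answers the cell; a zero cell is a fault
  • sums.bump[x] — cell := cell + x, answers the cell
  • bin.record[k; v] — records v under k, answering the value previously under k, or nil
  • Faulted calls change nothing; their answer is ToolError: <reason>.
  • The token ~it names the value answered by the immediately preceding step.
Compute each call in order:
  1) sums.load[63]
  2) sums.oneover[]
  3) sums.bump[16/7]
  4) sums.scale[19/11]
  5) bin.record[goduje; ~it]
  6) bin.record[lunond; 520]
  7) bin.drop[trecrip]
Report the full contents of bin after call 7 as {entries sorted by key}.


==> sums.load(63)
<== 63
==> sums.oneover()
<== 1/63
==> sums.bump(16/7)
<== 145/63
==> sums.scale(19/11)
<== 2755/693
==> bin.record(goduje, ~it)
<== nil
==> bin.record(lunond, 520)
<== nil
==> bin.drop(trecrip)
<== 741

Answer: {goduje=2755/693, kazesmub=dapo, lunond=520}


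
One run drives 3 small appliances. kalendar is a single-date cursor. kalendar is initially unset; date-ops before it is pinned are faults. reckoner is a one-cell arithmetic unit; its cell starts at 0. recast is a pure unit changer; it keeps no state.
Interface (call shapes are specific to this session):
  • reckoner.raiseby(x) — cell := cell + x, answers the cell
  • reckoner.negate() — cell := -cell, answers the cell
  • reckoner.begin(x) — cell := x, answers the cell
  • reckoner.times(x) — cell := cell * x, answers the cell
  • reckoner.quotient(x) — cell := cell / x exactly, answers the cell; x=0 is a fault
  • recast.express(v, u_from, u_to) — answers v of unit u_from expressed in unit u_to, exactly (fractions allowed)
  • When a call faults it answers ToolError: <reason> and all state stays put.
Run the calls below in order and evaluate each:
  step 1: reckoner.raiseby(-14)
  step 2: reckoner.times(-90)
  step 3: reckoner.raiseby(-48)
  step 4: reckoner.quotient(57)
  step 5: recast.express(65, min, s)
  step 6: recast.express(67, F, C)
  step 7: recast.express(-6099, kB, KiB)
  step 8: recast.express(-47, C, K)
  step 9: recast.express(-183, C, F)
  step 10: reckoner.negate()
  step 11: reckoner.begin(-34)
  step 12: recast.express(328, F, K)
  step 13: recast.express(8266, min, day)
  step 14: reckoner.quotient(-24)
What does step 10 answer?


% 1. reckoner.raiseby(-14) : -14
% 2. reckoner.times(-90) : 1260
% 3. reckoner.raiseby(-48) : 1212
% 4. reckoner.quotient(57) : 404/19
% 5. recast.express(65, min, s) : 3900
% 6. recast.express(67, F, C) : 175/9
% 7. recast.express(-6099, kB, KiB) : -762375/128
% 8. recast.express(-47, C, K) : 4523/20
% 9. recast.express(-183, C, F) : -1487/5
% 10. reckoner.negate() : -404/19
% 11. reckoner.begin(-34) : -34
% 12. recast.express(328, F, K) : 78767/180
% 13. recast.express(8266, min, day) : 4133/720
% 14. reckoner.quotient(-24) : 17/12

Answer: -404/19


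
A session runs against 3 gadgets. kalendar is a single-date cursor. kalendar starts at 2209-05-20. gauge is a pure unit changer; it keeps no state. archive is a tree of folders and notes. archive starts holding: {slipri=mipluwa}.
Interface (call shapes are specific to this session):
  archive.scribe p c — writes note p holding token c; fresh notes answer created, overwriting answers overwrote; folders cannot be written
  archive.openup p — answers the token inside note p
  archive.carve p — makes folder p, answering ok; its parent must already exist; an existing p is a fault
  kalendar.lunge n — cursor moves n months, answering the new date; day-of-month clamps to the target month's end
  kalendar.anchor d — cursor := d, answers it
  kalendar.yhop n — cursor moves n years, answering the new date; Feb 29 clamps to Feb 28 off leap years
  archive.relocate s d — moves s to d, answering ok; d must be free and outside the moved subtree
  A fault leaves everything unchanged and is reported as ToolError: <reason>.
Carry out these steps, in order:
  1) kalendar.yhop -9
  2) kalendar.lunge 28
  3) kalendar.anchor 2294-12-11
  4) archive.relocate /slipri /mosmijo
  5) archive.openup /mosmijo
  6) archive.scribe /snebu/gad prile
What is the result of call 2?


Then kalendar.yhop(n: -9), giving 2200-05-20.
Now I run kalendar.lunge(n: 28), and observe 2202-09-20.
I use kalendar.anchor(d: 2294-12-11), yielding 2294-12-11.
Now I run archive.relocate(s: /slipri, d: /mosmijo), which returns ok.
Now I run archive.openup(p: /mosmijo): mipluwa.
I run archive.scribe(p: /snebu/gad, c: prile), → ToolError: no parent.

Answer: 2202-09-20


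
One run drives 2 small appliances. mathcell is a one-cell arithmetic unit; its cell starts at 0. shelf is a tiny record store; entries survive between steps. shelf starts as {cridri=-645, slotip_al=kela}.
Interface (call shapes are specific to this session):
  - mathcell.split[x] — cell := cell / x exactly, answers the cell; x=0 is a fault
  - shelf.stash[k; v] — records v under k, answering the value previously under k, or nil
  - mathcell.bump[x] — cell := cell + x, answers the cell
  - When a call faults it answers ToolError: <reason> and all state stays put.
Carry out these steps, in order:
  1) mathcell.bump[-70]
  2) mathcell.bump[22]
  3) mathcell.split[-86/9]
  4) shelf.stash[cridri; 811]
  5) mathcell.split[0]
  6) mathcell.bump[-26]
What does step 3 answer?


Answer: 216/43

Derivation:
> mathcell.bump x: -70
:: -70
> mathcell.bump x: 22
:: -48
> mathcell.split x: -86/9
:: 216/43
> shelf.stash k: cridri v: 811
:: -645
> mathcell.split x: 0
:: ToolError: division by zero
> mathcell.bump x: -26
:: -902/43


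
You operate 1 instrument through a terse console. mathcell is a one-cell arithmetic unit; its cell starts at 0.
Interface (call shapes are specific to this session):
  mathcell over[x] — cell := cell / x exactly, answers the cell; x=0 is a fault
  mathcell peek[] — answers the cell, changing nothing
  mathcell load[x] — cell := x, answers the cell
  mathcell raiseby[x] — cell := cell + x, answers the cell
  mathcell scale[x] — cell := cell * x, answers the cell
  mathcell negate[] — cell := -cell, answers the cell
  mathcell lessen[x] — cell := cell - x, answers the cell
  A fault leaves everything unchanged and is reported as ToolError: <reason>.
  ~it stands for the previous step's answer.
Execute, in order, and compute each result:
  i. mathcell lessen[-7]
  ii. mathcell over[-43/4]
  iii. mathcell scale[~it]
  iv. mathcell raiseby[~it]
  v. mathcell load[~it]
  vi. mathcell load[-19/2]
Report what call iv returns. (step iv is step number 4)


Answer: 1568/1849

Derivation:
Act: mathcell lessen[-7]
Obs: 7
Act: mathcell over[-43/4]
Obs: -28/43
Act: mathcell scale[~it]
Obs: 784/1849
Act: mathcell raiseby[~it]
Obs: 1568/1849
Act: mathcell load[~it]
Obs: 1568/1849
Act: mathcell load[-19/2]
Obs: -19/2


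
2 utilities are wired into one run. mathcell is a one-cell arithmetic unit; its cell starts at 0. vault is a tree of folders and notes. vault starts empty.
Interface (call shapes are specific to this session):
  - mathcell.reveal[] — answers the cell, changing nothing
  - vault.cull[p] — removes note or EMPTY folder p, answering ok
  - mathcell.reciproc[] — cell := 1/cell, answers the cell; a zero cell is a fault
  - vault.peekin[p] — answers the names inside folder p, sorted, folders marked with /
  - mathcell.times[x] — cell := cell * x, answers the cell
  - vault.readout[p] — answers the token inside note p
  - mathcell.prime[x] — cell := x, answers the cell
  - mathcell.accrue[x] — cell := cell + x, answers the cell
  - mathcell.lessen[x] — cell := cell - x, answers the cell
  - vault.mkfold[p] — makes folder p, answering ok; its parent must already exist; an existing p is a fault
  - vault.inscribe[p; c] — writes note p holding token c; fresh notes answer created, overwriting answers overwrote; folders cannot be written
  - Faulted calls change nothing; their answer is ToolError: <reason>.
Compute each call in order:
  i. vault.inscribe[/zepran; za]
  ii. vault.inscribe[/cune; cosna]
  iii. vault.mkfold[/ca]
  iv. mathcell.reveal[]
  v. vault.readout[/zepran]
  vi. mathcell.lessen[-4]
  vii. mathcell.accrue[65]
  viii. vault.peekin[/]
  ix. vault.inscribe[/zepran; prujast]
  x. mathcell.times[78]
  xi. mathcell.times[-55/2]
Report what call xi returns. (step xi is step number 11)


Answer: -148005

Derivation:
==> inscribe(p→/zepran, c→za)
<== created
==> inscribe(p→/cune, c→cosna)
<== created
==> mkfold(p→/ca)
<== ok
==> reveal()
<== 0
==> readout(p→/zepran)
<== za
==> lessen(x→-4)
<== 4
==> accrue(x→65)
<== 69
==> peekin(p→/)
<== [ca/, cune, zepran]
==> inscribe(p→/zepran, c→prujast)
<== overwrote
==> times(x→78)
<== 5382
==> times(x→-55/2)
<== -148005


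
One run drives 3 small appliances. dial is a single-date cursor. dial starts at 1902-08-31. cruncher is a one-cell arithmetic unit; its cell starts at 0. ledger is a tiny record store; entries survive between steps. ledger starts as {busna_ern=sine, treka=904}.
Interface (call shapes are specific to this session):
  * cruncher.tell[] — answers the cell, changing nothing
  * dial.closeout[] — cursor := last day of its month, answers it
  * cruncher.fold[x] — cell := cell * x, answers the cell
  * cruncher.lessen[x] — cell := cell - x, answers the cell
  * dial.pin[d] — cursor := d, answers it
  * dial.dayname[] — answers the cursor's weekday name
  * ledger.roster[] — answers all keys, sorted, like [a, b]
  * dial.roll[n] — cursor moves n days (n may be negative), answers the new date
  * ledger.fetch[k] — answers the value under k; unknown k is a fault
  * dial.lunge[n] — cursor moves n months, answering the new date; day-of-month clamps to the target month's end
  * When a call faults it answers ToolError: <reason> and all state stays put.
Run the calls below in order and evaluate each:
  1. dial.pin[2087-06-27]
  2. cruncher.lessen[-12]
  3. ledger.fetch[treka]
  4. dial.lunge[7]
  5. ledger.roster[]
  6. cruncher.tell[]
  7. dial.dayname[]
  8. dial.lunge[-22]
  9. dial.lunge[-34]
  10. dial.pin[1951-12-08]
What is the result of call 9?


Act: dial.pin[d='2087-06-27']
Obs: 2087-06-27
Act: cruncher.lessen[x='-12']
Obs: 12
Act: ledger.fetch[k='treka']
Obs: 904
Act: dial.lunge[n='7']
Obs: 2088-01-27
Act: ledger.roster[]
Obs: [busna_ern, treka]
Act: cruncher.tell[]
Obs: 12
Act: dial.dayname[]
Obs: Tuesday
Act: dial.lunge[n='-22']
Obs: 2086-03-27
Act: dial.lunge[n='-34']
Obs: 2083-05-27
Act: dial.pin[d='1951-12-08']
Obs: 1951-12-08

Answer: 2083-05-27


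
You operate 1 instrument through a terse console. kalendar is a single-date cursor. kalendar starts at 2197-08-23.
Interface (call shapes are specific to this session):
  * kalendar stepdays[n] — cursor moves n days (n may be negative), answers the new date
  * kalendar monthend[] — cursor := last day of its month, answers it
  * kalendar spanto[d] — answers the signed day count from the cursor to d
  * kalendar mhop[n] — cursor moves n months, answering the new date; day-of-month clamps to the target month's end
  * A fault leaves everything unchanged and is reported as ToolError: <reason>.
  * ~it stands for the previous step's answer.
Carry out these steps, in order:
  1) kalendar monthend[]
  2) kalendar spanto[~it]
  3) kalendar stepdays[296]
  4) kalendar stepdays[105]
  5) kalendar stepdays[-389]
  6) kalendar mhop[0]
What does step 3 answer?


Answer: 2198-06-23

Derivation:
Do: kalendar monthend[]
See: 2197-08-31
Do: kalendar spanto[~it]
See: 0
Do: kalendar stepdays[296]
See: 2198-06-23
Do: kalendar stepdays[105]
See: 2198-10-06
Do: kalendar stepdays[-389]
See: 2197-09-12
Do: kalendar mhop[0]
See: 2197-09-12


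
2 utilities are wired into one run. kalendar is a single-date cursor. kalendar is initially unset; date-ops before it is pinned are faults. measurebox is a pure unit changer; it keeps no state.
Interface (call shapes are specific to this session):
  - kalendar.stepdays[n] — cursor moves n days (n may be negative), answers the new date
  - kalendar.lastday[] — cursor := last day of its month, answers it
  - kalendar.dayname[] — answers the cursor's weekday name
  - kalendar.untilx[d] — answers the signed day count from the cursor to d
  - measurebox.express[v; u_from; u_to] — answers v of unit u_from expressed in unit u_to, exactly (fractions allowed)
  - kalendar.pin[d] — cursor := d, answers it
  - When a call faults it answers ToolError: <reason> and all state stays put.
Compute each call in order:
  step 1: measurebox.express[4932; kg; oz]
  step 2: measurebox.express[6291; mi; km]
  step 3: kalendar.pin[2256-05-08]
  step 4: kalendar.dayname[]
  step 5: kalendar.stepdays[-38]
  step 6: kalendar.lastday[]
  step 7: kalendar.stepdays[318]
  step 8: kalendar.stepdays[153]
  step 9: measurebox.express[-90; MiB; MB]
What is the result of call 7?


% 1. measurebox.express(4932, kg, oz) : 7891200000000/45359237
% 2. measurebox.express(6291, mi, km) : 158193486/15625
% 3. kalendar.pin(2256-05-08) : 2256-05-08
% 4. kalendar.dayname() : Thursday
% 5. kalendar.stepdays(-38) : 2256-03-31
% 6. kalendar.lastday() : 2256-03-31
% 7. kalendar.stepdays(318) : 2257-02-12
% 8. kalendar.stepdays(153) : 2257-07-15
% 9. measurebox.express(-90, MiB, MB) : -294912/3125

Answer: 2257-02-12


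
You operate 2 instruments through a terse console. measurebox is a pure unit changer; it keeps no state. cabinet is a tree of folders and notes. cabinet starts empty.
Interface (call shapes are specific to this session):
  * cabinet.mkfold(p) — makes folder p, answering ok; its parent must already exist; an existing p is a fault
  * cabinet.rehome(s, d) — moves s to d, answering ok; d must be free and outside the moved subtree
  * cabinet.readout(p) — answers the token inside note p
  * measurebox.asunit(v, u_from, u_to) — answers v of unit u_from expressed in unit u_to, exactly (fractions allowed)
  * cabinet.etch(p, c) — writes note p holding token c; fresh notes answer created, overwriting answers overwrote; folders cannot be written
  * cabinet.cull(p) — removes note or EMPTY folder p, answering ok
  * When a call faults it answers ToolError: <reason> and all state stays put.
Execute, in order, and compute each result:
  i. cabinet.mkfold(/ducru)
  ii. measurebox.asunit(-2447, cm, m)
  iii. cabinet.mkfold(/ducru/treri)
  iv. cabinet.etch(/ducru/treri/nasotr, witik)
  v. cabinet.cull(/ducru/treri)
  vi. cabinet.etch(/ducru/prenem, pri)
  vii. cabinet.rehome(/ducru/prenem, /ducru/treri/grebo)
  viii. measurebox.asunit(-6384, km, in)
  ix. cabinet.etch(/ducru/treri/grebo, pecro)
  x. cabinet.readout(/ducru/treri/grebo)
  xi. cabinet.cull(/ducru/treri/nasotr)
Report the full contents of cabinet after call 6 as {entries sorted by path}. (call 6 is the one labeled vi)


> cabinet.mkfold /ducru
= ok
> measurebox.asunit -2447 cm m
= -2447/100
> cabinet.mkfold /ducru/treri
= ok
> cabinet.etch /ducru/treri/nasotr witik
= created
> cabinet.cull /ducru/treri
= ToolError: not empty
> cabinet.etch /ducru/prenem pri
= created
> cabinet.rehome /ducru/prenem /ducru/treri/grebo
= ok
> measurebox.asunit -6384 km in
= -31920000000/127
> cabinet.etch /ducru/treri/grebo pecro
= overwrote
> cabinet.readout /ducru/treri/grebo
= pecro
> cabinet.cull /ducru/treri/nasotr
= ok

Answer: {ducru/, ducru/prenem=pri, ducru/treri/, ducru/treri/nasotr=witik}


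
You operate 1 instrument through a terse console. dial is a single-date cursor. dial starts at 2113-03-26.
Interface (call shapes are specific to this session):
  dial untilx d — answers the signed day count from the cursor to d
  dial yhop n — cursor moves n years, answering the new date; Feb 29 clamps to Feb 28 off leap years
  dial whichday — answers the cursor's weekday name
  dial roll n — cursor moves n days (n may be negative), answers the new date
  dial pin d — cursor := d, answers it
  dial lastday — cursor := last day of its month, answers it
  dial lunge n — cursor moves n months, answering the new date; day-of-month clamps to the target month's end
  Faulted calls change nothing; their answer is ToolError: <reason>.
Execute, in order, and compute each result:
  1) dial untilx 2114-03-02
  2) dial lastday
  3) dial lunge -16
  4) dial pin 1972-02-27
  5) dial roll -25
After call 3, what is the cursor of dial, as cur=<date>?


Answer: cur=2111-11-30

Derivation:
// 1. dial untilx(d=2114-03-02) ~> 341
// 2. dial lastday() ~> 2113-03-31
// 3. dial lunge(n=-16) ~> 2111-11-30
// 4. dial pin(d=1972-02-27) ~> 1972-02-27
// 5. dial roll(n=-25) ~> 1972-02-02


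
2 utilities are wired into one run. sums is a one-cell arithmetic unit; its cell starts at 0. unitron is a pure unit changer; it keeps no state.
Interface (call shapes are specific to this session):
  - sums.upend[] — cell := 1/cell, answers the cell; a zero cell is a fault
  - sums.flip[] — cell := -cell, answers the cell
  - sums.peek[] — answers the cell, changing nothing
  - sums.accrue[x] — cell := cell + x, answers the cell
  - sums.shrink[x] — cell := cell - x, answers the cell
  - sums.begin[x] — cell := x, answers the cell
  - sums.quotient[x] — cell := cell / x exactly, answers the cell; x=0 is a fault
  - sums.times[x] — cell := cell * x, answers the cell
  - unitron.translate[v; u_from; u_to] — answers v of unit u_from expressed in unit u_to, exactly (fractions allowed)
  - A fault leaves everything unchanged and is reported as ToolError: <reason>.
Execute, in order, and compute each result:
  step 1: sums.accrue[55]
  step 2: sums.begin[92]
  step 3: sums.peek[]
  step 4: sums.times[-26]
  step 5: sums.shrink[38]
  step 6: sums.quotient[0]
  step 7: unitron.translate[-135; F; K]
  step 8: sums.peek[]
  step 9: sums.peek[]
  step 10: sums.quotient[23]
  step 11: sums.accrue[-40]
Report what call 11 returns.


Answer: -3350/23

Derivation:
;; sums.accrue(x='55') -> 55
;; sums.begin(x='92') -> 92
;; sums.peek() -> 92
;; sums.times(x='-26') -> -2392
;; sums.shrink(x='38') -> -2430
;; sums.quotient(x='0') -> ToolError: division by zero
;; unitron.translate(v='-135', u_from='F', u_to='K') -> 32467/180
;; sums.peek() -> -2430
;; sums.peek() -> -2430
;; sums.quotient(x='23') -> -2430/23
;; sums.accrue(x='-40') -> -3350/23


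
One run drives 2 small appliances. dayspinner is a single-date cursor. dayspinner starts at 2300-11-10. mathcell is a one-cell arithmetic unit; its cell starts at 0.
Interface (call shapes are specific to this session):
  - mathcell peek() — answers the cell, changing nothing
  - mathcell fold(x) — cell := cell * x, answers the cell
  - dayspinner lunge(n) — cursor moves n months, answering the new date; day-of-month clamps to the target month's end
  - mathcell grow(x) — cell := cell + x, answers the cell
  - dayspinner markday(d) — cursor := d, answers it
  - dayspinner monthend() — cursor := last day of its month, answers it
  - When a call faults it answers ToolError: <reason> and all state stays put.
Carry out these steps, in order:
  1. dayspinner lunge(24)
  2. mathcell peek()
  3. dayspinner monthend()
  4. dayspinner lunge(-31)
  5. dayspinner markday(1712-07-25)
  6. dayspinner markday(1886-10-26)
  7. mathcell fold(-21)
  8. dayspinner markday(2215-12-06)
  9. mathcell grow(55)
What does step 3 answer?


Answer: 2302-11-30

Derivation:
[in] dayspinner lunge n=24
  2302-11-10
[in] mathcell peek
  0
[in] dayspinner monthend
  2302-11-30
[in] dayspinner lunge n=-31
  2300-04-30
[in] dayspinner markday d=1712-07-25
  1712-07-25
[in] dayspinner markday d=1886-10-26
  1886-10-26
[in] mathcell fold x=-21
  0
[in] dayspinner markday d=2215-12-06
  2215-12-06
[in] mathcell grow x=55
  55


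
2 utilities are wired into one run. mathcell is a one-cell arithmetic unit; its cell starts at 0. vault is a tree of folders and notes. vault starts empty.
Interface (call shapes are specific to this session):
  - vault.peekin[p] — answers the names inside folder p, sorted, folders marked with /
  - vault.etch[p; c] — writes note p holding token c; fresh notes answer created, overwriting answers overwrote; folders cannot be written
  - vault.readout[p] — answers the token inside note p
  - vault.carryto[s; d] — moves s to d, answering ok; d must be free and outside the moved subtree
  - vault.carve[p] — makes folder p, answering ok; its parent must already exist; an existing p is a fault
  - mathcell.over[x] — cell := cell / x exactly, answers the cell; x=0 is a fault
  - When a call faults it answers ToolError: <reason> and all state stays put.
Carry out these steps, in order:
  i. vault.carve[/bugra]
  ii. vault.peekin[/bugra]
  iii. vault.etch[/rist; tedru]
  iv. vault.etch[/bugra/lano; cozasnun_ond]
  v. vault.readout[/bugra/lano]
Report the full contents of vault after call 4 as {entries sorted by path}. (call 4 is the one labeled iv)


Answer: {bugra/, bugra/lano=cozasnun_ond, rist=tedru}

Derivation:
% vault.carve p: /bugra
  ok
% vault.peekin p: /bugra
  []
% vault.etch p: /rist c: tedru
  created
% vault.etch p: /bugra/lano c: cozasnun_ond
  created
% vault.readout p: /bugra/lano
  cozasnun_ond


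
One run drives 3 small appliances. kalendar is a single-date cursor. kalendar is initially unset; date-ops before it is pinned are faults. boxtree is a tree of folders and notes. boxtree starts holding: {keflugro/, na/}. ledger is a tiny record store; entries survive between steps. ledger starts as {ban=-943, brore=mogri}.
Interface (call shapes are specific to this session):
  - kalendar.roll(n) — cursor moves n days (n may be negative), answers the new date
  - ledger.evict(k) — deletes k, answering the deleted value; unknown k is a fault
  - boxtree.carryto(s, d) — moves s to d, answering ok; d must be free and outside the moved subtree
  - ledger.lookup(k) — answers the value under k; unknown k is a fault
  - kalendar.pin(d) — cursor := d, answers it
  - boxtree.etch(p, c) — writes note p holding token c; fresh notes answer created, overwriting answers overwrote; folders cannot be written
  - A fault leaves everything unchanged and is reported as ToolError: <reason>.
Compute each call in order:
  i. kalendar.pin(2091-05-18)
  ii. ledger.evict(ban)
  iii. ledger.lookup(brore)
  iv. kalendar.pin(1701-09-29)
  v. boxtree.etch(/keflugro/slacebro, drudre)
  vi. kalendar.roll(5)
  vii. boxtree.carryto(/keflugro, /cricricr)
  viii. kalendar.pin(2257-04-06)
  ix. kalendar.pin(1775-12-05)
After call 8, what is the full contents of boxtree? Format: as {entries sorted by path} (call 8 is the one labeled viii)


[in] kalendar.pin 2091-05-18
  2091-05-18
[in] ledger.evict ban
  -943
[in] ledger.lookup brore
  mogri
[in] kalendar.pin 1701-09-29
  1701-09-29
[in] boxtree.etch /keflugro/slacebro drudre
  created
[in] kalendar.roll 5
  1701-10-04
[in] boxtree.carryto /keflugro /cricricr
  ok
[in] kalendar.pin 2257-04-06
  2257-04-06
[in] kalendar.pin 1775-12-05
  1775-12-05

Answer: {cricricr/, cricricr/slacebro=drudre, na/}


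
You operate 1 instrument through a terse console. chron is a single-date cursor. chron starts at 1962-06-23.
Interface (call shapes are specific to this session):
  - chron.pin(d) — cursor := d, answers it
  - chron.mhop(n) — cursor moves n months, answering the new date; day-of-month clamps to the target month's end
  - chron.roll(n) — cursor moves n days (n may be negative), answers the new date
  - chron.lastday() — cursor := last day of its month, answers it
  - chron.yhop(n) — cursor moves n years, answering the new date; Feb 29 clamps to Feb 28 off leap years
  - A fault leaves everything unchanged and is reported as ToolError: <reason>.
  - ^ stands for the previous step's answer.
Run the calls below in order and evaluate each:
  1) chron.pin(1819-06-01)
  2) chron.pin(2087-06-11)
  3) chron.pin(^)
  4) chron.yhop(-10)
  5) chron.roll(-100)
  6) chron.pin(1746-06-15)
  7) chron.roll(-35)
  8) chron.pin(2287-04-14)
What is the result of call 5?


! 1. chron.pin(d→1819-06-01) -> 1819-06-01
! 2. chron.pin(d→2087-06-11) -> 2087-06-11
! 3. chron.pin(d→^) -> 2087-06-11
! 4. chron.yhop(n→-10) -> 2077-06-11
! 5. chron.roll(n→-100) -> 2077-03-03
! 6. chron.pin(d→1746-06-15) -> 1746-06-15
! 7. chron.roll(n→-35) -> 1746-05-11
! 8. chron.pin(d→2287-04-14) -> 2287-04-14

Answer: 2077-03-03


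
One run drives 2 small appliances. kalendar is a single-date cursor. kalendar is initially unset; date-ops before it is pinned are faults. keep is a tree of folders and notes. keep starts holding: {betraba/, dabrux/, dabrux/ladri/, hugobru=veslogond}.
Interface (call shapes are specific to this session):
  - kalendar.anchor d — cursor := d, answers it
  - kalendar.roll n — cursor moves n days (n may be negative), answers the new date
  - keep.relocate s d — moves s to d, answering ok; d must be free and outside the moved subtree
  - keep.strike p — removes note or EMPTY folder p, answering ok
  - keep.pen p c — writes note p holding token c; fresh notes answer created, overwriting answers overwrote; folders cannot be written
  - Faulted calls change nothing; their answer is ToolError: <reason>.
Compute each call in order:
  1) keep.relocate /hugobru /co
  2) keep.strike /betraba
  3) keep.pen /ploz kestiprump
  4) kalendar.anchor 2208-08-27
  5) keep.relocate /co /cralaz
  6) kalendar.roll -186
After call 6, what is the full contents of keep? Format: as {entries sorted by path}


Answer: {cralaz=veslogond, dabrux/, dabrux/ladri/, ploz=kestiprump}

Derivation:
Calling keep.relocate using s→/hugobru, d→/co, → ok.
Using keep.strike using p→/betraba, which returns ok.
I use keep.pen using p→/ploz, c→kestiprump, — result: created.
Invoking kalendar.anchor using d→2208-08-27, — result: 2208-08-27.
I try keep.relocate using s→/co, d→/cralaz, and get ok.
I try kalendar.roll using n→-186, — result: 2208-02-23.


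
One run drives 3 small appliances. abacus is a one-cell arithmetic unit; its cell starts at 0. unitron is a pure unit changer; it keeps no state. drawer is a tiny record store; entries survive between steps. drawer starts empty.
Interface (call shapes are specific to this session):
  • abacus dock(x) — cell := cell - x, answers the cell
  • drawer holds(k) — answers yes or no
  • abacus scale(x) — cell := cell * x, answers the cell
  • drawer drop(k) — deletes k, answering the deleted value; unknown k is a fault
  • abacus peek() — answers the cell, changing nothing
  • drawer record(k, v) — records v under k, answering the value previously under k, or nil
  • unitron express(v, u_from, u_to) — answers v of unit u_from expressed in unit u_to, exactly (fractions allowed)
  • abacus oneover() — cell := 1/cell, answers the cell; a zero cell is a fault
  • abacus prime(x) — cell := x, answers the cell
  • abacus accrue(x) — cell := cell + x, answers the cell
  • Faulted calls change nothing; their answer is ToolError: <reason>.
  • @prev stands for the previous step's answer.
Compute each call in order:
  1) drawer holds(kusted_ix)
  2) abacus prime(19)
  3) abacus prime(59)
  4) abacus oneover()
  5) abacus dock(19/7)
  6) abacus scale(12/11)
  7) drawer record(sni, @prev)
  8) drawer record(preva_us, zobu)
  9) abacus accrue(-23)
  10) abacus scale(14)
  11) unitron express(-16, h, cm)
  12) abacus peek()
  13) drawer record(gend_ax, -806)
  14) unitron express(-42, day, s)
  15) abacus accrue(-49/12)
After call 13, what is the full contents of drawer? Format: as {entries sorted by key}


Answer: {gend_ax=-806, preva_us=zobu, sni=-13368/4543}

Derivation:
~$ drawer holds k→kusted_ix
:: no
~$ abacus prime x→19
:: 19
~$ abacus prime x→59
:: 59
~$ abacus oneover
:: 1/59
~$ abacus dock x→19/7
:: -1114/413
~$ abacus scale x→12/11
:: -13368/4543
~$ drawer record k→sni v→@prev
:: nil
~$ drawer record k→preva_us v→zobu
:: nil
~$ abacus accrue x→-23
:: -117857/4543
~$ abacus scale x→14
:: -235714/649
~$ unitron express v→-16 u_from→h u_to→cm
:: ToolError: incompatible units
~$ abacus peek
:: -235714/649
~$ drawer record k→gend_ax v→-806
:: nil
~$ unitron express v→-42 u_from→day u_to→s
:: -3628800
~$ abacus accrue x→-49/12
:: -2860369/7788


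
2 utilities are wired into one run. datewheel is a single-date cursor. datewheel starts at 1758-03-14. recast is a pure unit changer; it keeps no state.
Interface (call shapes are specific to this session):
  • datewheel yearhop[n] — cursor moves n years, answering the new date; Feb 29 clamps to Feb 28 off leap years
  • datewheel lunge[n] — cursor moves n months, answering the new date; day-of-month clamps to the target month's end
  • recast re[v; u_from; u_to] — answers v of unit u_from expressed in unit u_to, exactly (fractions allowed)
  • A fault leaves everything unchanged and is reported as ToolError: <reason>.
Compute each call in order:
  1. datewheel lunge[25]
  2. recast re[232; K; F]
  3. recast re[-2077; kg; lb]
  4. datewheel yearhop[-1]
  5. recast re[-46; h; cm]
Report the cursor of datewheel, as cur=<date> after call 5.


;; datewheel lunge(n→25) => 1760-04-14
;; recast re(v→232, u_from→K, u_to→F) => -4207/100
;; recast re(v→-2077, u_from→kg, u_to→lb) => -207700000000/45359237
;; datewheel yearhop(n→-1) => 1759-04-14
;; recast re(v→-46, u_from→h, u_to→cm) => ToolError: incompatible units

Answer: cur=1759-04-14


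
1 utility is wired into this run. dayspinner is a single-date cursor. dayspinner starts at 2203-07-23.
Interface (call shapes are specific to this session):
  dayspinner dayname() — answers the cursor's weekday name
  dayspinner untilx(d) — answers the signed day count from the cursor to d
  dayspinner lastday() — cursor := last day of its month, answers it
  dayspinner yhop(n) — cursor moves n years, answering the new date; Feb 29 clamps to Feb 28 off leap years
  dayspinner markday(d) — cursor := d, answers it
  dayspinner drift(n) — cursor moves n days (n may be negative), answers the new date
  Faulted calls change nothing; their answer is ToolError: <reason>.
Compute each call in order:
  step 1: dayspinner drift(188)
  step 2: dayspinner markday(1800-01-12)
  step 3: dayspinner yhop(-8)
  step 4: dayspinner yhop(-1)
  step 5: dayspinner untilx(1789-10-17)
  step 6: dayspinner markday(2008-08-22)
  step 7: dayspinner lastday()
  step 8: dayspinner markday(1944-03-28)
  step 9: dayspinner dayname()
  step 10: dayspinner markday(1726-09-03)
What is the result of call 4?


Answer: 1791-01-12

Derivation:
! 1. dayspinner drift(n=188) => 2204-01-27
! 2. dayspinner markday(d=1800-01-12) => 1800-01-12
! 3. dayspinner yhop(n=-8) => 1792-01-12
! 4. dayspinner yhop(n=-1) => 1791-01-12
! 5. dayspinner untilx(d=1789-10-17) => -452
! 6. dayspinner markday(d=2008-08-22) => 2008-08-22
! 7. dayspinner lastday() => 2008-08-31
! 8. dayspinner markday(d=1944-03-28) => 1944-03-28
! 9. dayspinner dayname() => Tuesday
! 10. dayspinner markday(d=1726-09-03) => 1726-09-03


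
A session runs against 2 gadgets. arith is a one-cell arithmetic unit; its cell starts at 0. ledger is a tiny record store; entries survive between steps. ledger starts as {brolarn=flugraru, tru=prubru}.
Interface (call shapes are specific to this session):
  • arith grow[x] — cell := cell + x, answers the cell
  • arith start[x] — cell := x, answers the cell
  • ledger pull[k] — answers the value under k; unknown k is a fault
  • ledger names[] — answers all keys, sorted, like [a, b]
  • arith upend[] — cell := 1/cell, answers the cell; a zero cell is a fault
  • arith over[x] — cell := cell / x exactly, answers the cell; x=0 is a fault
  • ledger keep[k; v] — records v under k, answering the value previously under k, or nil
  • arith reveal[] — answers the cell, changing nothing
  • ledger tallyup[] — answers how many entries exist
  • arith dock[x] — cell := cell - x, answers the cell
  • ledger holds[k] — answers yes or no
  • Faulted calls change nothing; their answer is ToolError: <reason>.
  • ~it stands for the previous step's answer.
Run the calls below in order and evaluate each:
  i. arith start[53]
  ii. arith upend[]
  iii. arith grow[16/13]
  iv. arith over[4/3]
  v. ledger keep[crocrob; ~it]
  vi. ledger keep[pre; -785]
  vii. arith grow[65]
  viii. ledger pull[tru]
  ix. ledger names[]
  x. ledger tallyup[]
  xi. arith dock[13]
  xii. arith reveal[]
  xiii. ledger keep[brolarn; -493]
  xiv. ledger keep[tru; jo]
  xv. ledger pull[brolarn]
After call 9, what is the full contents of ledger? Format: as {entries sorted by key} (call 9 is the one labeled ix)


! 1. arith start(x=53) -> 53
! 2. arith upend() -> 1/53
! 3. arith grow(x=16/13) -> 861/689
! 4. arith over(x=4/3) -> 2583/2756
! 5. ledger keep(k=crocrob, v=~it) -> nil
! 6. ledger keep(k=pre, v=-785) -> nil
! 7. arith grow(x=65) -> 181723/2756
! 8. ledger pull(k=tru) -> prubru
! 9. ledger names() -> [brolarn, crocrob, pre, tru]
! 10. ledger tallyup() -> 4
! 11. arith dock(x=13) -> 145895/2756
! 12. arith reveal() -> 145895/2756
! 13. ledger keep(k=brolarn, v=-493) -> flugraru
! 14. ledger keep(k=tru, v=jo) -> prubru
! 15. ledger pull(k=brolarn) -> -493

Answer: {brolarn=flugraru, crocrob=2583/2756, pre=-785, tru=prubru}


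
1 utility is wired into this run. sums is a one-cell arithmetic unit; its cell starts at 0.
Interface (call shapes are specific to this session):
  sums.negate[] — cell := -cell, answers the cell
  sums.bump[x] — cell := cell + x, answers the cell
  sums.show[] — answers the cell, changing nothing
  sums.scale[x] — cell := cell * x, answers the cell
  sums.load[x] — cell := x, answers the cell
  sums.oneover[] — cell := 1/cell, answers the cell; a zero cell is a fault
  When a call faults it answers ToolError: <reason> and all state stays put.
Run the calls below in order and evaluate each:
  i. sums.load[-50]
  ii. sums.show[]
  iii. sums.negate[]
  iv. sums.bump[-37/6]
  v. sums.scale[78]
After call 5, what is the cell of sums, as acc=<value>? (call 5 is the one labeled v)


Answer: acc=3419

Derivation:
I use sums.load passing -50, which returns -50.
Calling sums.show(), and observe -50.
Using sums.negate(), and get 50.
I call sums.bump passing -37/6, → 263/6.
I try sums.scale passing 78, yielding 3419.


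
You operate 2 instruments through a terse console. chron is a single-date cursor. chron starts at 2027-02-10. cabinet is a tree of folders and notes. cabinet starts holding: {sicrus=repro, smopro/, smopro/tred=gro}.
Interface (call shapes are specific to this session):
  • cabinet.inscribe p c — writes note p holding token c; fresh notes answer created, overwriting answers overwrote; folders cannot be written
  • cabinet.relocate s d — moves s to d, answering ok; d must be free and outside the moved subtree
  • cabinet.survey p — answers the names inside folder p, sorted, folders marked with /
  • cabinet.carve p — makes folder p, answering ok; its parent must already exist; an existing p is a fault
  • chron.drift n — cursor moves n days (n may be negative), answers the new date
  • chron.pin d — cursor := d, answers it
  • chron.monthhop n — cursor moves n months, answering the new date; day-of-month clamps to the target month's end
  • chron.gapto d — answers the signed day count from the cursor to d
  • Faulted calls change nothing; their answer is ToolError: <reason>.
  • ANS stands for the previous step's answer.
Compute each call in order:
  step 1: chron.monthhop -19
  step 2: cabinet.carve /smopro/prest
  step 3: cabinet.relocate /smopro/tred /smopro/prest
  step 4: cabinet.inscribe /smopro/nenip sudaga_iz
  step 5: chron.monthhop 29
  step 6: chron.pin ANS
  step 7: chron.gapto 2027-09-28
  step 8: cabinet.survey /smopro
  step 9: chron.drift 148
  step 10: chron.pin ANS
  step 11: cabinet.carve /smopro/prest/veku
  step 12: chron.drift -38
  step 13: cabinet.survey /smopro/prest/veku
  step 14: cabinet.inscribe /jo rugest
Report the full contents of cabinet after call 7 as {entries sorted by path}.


Answer: {sicrus=repro, smopro/, smopro/nenip=sudaga_iz, smopro/prest/, smopro/tred=gro}

Derivation:
> monthhop n→-19
  2025-07-10
> carve p→/smopro/prest
  ok
> relocate s→/smopro/tred d→/smopro/prest
  ToolError: exists
> inscribe p→/smopro/nenip c→sudaga_iz
  created
> monthhop n→29
  2027-12-10
> pin d→ANS
  2027-12-10
> gapto d→2027-09-28
  -73
> survey p→/smopro
  [nenip, prest/, tred]
> drift n→148
  2028-05-06
> pin d→ANS
  2028-05-06
> carve p→/smopro/prest/veku
  ok
> drift n→-38
  2028-03-29
> survey p→/smopro/prest/veku
  []
> inscribe p→/jo c→rugest
  created


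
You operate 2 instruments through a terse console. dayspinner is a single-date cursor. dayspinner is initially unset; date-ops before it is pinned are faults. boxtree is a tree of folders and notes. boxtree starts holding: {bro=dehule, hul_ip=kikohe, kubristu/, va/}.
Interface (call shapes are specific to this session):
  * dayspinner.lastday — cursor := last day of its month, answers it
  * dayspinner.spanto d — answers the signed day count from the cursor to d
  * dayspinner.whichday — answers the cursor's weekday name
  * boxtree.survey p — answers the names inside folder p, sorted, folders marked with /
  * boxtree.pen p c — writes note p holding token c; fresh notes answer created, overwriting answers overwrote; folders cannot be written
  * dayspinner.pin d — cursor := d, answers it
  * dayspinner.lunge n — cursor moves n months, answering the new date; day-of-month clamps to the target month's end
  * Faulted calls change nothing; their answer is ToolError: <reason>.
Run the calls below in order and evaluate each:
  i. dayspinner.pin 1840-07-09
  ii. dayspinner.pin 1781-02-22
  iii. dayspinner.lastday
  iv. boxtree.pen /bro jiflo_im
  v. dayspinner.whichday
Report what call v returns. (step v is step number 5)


-- 1. pin(1840-07-09) : 1840-07-09
-- 2. pin(1781-02-22) : 1781-02-22
-- 3. lastday() : 1781-02-28
-- 4. pen(/bro, jiflo_im) : overwrote
-- 5. whichday() : Wednesday

Answer: Wednesday


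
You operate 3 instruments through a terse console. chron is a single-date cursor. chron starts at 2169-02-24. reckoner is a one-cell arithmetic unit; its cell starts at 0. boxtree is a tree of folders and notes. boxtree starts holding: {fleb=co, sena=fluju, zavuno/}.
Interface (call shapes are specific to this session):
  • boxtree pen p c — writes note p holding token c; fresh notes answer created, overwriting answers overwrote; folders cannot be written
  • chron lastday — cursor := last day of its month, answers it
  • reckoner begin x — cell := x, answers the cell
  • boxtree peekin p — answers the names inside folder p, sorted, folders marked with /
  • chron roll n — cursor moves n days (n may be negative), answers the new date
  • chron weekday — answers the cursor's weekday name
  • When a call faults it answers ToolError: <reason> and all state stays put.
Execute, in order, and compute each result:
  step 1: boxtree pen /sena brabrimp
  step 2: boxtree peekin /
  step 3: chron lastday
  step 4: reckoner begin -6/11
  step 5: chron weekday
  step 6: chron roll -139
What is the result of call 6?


Answer: 2168-10-12

Derivation:
;; 1. boxtree pen(p→/sena, c→brabrimp) == overwrote
;; 2. boxtree peekin(p→/) == [fleb, sena, zavuno/]
;; 3. chron lastday() == 2169-02-28
;; 4. reckoner begin(x→-6/11) == -6/11
;; 5. chron weekday() == Tuesday
;; 6. chron roll(n→-139) == 2168-10-12


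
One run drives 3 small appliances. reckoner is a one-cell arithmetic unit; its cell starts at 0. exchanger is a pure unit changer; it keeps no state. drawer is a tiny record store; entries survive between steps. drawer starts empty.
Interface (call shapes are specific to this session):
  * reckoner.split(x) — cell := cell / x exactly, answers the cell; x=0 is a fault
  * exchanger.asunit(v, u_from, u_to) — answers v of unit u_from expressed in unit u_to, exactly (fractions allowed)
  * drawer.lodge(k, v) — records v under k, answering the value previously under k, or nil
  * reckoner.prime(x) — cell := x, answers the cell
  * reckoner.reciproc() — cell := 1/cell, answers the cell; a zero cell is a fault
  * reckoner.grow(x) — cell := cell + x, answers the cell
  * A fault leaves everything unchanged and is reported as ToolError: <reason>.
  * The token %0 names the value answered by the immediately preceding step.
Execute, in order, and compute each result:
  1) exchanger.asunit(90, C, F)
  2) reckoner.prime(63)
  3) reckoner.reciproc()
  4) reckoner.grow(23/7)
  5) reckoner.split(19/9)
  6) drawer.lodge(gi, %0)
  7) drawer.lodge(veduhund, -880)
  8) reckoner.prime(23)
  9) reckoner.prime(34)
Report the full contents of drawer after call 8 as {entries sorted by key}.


Answer: {gi=208/133, veduhund=-880}

Derivation:
==> asunit(v=90, u_from=C, u_to=F)
<== 194
==> prime(x=63)
<== 63
==> reciproc()
<== 1/63
==> grow(x=23/7)
<== 208/63
==> split(x=19/9)
<== 208/133
==> lodge(k=gi, v=%0)
<== nil
==> lodge(k=veduhund, v=-880)
<== nil
==> prime(x=23)
<== 23
==> prime(x=34)
<== 34
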